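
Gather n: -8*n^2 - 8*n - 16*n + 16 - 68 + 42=-8*n^2 - 24*n - 10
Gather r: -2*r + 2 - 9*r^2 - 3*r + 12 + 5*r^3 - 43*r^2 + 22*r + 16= 5*r^3 - 52*r^2 + 17*r + 30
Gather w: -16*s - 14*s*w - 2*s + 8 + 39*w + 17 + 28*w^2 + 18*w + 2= -18*s + 28*w^2 + w*(57 - 14*s) + 27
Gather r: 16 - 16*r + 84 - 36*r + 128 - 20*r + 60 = 288 - 72*r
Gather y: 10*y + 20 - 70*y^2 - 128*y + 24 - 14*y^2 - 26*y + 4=-84*y^2 - 144*y + 48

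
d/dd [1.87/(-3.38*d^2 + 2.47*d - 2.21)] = (12.6412*d - 4.6189)/(3.38*d^2 - 2.47*d + 2.21)^2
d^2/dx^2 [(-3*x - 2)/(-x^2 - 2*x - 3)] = 2*(4*(x + 1)^2*(3*x + 2) - (9*x + 8)*(x^2 + 2*x + 3))/(x^2 + 2*x + 3)^3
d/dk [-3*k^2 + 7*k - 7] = 7 - 6*k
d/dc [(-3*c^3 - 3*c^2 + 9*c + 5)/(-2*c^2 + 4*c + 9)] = (6*c^4 - 24*c^3 - 75*c^2 - 34*c + 61)/(4*c^4 - 16*c^3 - 20*c^2 + 72*c + 81)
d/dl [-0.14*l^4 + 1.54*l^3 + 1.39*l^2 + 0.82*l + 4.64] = -0.56*l^3 + 4.62*l^2 + 2.78*l + 0.82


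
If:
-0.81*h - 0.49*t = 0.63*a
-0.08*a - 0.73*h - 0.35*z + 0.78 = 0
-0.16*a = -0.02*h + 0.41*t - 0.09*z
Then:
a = 0.841279153642703*z - 2.56486655446021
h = 1.34957441692715 - 0.571647030536187*z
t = 1.06675643183458 - 0.136677085837942*z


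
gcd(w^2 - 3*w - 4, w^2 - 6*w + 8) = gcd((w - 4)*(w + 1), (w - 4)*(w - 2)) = w - 4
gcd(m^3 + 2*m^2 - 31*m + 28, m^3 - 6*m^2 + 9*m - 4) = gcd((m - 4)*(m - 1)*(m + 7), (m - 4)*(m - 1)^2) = m^2 - 5*m + 4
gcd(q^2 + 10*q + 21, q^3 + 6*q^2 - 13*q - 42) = q + 7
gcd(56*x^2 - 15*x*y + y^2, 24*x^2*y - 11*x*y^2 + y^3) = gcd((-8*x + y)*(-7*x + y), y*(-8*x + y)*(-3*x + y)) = 8*x - y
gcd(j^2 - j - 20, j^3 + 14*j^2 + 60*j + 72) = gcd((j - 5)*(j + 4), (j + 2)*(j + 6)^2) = 1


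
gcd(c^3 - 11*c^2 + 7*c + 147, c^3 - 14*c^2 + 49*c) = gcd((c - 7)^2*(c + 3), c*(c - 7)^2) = c^2 - 14*c + 49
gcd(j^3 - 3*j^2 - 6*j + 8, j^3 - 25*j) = 1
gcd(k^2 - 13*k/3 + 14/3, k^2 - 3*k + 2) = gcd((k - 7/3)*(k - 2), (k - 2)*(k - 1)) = k - 2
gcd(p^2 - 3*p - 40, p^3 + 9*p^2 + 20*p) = p + 5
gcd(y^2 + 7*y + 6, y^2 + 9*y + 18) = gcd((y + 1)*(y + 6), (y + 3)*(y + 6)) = y + 6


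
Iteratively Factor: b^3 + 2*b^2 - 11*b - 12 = (b + 1)*(b^2 + b - 12) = (b - 3)*(b + 1)*(b + 4)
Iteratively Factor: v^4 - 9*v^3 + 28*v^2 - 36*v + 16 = (v - 4)*(v^3 - 5*v^2 + 8*v - 4) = (v - 4)*(v - 2)*(v^2 - 3*v + 2) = (v - 4)*(v - 2)*(v - 1)*(v - 2)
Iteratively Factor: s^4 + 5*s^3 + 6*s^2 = (s)*(s^3 + 5*s^2 + 6*s) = s*(s + 2)*(s^2 + 3*s) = s^2*(s + 2)*(s + 3)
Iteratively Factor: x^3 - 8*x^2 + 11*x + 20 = (x + 1)*(x^2 - 9*x + 20) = (x - 5)*(x + 1)*(x - 4)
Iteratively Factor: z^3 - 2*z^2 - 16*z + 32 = (z - 4)*(z^2 + 2*z - 8) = (z - 4)*(z + 4)*(z - 2)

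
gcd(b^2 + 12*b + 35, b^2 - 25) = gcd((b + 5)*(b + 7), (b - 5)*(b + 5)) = b + 5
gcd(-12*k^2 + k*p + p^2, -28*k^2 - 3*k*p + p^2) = 4*k + p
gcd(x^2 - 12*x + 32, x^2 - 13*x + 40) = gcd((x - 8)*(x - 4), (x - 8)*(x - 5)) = x - 8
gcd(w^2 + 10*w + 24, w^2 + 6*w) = w + 6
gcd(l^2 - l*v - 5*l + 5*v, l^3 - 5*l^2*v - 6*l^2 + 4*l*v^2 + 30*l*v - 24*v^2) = -l + v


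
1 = 1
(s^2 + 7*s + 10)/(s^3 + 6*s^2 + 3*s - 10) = 1/(s - 1)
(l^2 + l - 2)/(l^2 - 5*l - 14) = (l - 1)/(l - 7)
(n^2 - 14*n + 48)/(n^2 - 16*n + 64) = (n - 6)/(n - 8)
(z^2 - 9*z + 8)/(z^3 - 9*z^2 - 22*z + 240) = (z - 1)/(z^2 - z - 30)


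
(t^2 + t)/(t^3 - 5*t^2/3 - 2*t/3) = 3*(t + 1)/(3*t^2 - 5*t - 2)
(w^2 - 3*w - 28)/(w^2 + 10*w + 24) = (w - 7)/(w + 6)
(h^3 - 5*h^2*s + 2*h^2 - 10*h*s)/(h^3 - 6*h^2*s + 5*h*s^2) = (-h - 2)/(-h + s)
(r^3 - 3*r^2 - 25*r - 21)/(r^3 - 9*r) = (r^2 - 6*r - 7)/(r*(r - 3))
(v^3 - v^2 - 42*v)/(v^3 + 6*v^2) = (v - 7)/v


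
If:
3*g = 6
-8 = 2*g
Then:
No Solution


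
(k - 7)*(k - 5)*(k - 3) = k^3 - 15*k^2 + 71*k - 105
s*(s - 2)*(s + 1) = s^3 - s^2 - 2*s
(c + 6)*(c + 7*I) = c^2 + 6*c + 7*I*c + 42*I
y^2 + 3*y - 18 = (y - 3)*(y + 6)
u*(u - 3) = u^2 - 3*u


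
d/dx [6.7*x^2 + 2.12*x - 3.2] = 13.4*x + 2.12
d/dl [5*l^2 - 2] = 10*l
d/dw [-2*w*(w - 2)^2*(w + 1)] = -8*w^3 + 18*w^2 - 8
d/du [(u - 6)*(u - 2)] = 2*u - 8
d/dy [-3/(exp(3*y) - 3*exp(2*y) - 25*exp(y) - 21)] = (9*exp(2*y) - 18*exp(y) - 75)*exp(y)/(-exp(3*y) + 3*exp(2*y) + 25*exp(y) + 21)^2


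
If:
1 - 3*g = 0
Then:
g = 1/3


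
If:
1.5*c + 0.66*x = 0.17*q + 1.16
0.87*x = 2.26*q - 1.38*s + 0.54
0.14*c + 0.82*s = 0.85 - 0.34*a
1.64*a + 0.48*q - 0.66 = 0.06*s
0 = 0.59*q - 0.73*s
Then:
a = 0.07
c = -0.09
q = 1.27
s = 1.02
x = 2.29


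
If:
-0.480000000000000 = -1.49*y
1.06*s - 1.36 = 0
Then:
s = 1.28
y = 0.32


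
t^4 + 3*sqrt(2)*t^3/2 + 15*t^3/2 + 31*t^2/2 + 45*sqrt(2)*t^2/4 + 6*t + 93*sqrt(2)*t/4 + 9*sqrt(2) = (t + 1/2)*(t + 3)*(t + 4)*(t + 3*sqrt(2)/2)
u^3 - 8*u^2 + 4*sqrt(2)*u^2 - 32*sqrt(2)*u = u*(u - 8)*(u + 4*sqrt(2))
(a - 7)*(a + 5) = a^2 - 2*a - 35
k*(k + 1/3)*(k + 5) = k^3 + 16*k^2/3 + 5*k/3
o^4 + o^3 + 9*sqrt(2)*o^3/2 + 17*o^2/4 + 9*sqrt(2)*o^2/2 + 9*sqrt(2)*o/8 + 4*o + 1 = (o + 1/2)^2*(o + sqrt(2)/2)*(o + 4*sqrt(2))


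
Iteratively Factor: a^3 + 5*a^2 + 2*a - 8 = (a + 2)*(a^2 + 3*a - 4) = (a - 1)*(a + 2)*(a + 4)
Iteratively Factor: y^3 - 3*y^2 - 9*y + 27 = (y + 3)*(y^2 - 6*y + 9) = (y - 3)*(y + 3)*(y - 3)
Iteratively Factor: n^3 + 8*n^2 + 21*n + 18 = (n + 2)*(n^2 + 6*n + 9) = (n + 2)*(n + 3)*(n + 3)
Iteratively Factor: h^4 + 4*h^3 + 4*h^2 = (h + 2)*(h^3 + 2*h^2) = (h + 2)^2*(h^2) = h*(h + 2)^2*(h)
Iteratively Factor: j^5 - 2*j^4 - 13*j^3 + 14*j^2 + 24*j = (j - 4)*(j^4 + 2*j^3 - 5*j^2 - 6*j) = (j - 4)*(j + 1)*(j^3 + j^2 - 6*j) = (j - 4)*(j - 2)*(j + 1)*(j^2 + 3*j) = (j - 4)*(j - 2)*(j + 1)*(j + 3)*(j)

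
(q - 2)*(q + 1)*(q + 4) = q^3 + 3*q^2 - 6*q - 8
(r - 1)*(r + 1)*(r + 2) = r^3 + 2*r^2 - r - 2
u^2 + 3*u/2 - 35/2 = (u - 7/2)*(u + 5)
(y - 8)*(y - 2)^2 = y^3 - 12*y^2 + 36*y - 32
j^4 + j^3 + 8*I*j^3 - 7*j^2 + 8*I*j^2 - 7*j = j*(j + 1)*(j + I)*(j + 7*I)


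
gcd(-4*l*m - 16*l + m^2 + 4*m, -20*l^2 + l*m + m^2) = 4*l - m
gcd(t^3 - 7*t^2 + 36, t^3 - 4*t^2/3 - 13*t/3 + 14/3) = t + 2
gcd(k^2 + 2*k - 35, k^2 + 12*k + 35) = k + 7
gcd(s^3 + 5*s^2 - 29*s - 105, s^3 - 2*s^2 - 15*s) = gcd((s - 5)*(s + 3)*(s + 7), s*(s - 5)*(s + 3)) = s^2 - 2*s - 15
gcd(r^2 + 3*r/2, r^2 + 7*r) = r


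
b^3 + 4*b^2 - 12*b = b*(b - 2)*(b + 6)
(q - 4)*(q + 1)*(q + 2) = q^3 - q^2 - 10*q - 8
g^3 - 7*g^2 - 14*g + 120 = (g - 6)*(g - 5)*(g + 4)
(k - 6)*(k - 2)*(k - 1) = k^3 - 9*k^2 + 20*k - 12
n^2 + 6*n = n*(n + 6)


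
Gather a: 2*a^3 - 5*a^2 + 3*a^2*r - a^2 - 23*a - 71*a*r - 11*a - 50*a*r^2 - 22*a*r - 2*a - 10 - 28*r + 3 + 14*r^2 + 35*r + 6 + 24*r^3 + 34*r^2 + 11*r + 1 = 2*a^3 + a^2*(3*r - 6) + a*(-50*r^2 - 93*r - 36) + 24*r^3 + 48*r^2 + 18*r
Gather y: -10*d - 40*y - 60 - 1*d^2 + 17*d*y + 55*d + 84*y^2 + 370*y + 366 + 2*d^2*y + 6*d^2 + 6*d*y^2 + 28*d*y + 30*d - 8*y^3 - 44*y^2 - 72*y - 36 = 5*d^2 + 75*d - 8*y^3 + y^2*(6*d + 40) + y*(2*d^2 + 45*d + 258) + 270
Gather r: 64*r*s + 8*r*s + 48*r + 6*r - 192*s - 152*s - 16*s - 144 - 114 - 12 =r*(72*s + 54) - 360*s - 270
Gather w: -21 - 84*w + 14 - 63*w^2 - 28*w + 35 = -63*w^2 - 112*w + 28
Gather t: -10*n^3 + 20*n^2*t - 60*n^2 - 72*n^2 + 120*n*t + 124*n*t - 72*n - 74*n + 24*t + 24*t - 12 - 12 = -10*n^3 - 132*n^2 - 146*n + t*(20*n^2 + 244*n + 48) - 24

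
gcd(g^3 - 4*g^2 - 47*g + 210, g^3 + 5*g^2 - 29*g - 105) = g^2 + 2*g - 35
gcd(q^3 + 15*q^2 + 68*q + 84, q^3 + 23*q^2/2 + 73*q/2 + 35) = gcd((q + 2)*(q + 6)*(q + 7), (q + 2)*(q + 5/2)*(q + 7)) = q^2 + 9*q + 14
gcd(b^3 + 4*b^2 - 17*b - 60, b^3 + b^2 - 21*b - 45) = b + 3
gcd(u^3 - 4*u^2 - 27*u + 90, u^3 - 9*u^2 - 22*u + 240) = u^2 - u - 30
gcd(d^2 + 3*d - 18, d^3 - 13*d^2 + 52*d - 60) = 1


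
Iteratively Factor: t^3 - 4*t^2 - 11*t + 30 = (t + 3)*(t^2 - 7*t + 10) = (t - 5)*(t + 3)*(t - 2)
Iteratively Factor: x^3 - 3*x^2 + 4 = (x + 1)*(x^2 - 4*x + 4) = (x - 2)*(x + 1)*(x - 2)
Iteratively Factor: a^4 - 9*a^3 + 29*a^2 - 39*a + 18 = (a - 3)*(a^3 - 6*a^2 + 11*a - 6) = (a - 3)^2*(a^2 - 3*a + 2) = (a - 3)^2*(a - 2)*(a - 1)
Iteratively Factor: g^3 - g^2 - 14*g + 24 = (g - 2)*(g^2 + g - 12) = (g - 2)*(g + 4)*(g - 3)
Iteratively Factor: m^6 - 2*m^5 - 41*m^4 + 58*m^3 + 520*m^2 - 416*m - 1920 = (m - 3)*(m^5 + m^4 - 38*m^3 - 56*m^2 + 352*m + 640) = (m - 3)*(m + 4)*(m^4 - 3*m^3 - 26*m^2 + 48*m + 160) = (m - 3)*(m + 2)*(m + 4)*(m^3 - 5*m^2 - 16*m + 80) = (m - 3)*(m + 2)*(m + 4)^2*(m^2 - 9*m + 20) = (m - 5)*(m - 3)*(m + 2)*(m + 4)^2*(m - 4)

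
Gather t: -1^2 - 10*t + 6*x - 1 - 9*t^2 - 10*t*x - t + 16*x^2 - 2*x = -9*t^2 + t*(-10*x - 11) + 16*x^2 + 4*x - 2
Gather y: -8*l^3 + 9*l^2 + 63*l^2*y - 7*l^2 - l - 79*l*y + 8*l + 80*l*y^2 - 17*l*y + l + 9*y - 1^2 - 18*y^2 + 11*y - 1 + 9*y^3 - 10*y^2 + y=-8*l^3 + 2*l^2 + 8*l + 9*y^3 + y^2*(80*l - 28) + y*(63*l^2 - 96*l + 21) - 2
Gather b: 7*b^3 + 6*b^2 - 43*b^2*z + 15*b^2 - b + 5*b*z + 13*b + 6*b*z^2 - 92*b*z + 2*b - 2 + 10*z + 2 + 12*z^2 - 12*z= 7*b^3 + b^2*(21 - 43*z) + b*(6*z^2 - 87*z + 14) + 12*z^2 - 2*z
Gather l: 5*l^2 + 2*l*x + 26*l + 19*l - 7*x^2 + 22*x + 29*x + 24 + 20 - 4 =5*l^2 + l*(2*x + 45) - 7*x^2 + 51*x + 40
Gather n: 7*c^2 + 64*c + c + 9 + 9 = 7*c^2 + 65*c + 18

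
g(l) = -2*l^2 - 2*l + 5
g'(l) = -4*l - 2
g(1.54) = -2.82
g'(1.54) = -8.16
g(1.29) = -0.91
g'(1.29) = -7.16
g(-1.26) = 4.34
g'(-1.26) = 3.04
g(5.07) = -56.55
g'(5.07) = -22.28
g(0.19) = 4.55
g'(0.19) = -2.76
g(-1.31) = 4.19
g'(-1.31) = 3.24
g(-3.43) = -11.67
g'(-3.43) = 11.72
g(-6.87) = -75.65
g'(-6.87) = 25.48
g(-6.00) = -55.00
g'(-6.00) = 22.00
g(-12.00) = -259.00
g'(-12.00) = 46.00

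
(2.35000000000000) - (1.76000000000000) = 0.590000000000000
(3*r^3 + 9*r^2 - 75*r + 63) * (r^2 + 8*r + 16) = 3*r^5 + 33*r^4 + 45*r^3 - 393*r^2 - 696*r + 1008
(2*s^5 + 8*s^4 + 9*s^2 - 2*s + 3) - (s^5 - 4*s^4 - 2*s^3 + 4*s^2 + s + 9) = s^5 + 12*s^4 + 2*s^3 + 5*s^2 - 3*s - 6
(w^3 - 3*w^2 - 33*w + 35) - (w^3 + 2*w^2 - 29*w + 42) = -5*w^2 - 4*w - 7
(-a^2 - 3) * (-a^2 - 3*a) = a^4 + 3*a^3 + 3*a^2 + 9*a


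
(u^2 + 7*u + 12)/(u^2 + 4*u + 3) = (u + 4)/(u + 1)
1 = 1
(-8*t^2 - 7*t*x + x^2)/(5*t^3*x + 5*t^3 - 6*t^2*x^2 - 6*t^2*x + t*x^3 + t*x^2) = (-8*t^2 - 7*t*x + x^2)/(t*(5*t^2*x + 5*t^2 - 6*t*x^2 - 6*t*x + x^3 + x^2))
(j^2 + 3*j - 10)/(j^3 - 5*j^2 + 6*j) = (j + 5)/(j*(j - 3))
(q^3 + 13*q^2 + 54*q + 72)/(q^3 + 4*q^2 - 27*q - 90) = (q + 4)/(q - 5)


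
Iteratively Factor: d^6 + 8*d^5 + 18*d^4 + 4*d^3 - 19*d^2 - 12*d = (d)*(d^5 + 8*d^4 + 18*d^3 + 4*d^2 - 19*d - 12) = d*(d - 1)*(d^4 + 9*d^3 + 27*d^2 + 31*d + 12) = d*(d - 1)*(d + 4)*(d^3 + 5*d^2 + 7*d + 3) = d*(d - 1)*(d + 1)*(d + 4)*(d^2 + 4*d + 3) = d*(d - 1)*(d + 1)^2*(d + 4)*(d + 3)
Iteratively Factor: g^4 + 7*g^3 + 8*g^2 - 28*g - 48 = (g + 4)*(g^3 + 3*g^2 - 4*g - 12) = (g + 2)*(g + 4)*(g^2 + g - 6) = (g + 2)*(g + 3)*(g + 4)*(g - 2)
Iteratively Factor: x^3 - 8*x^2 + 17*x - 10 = (x - 5)*(x^2 - 3*x + 2) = (x - 5)*(x - 1)*(x - 2)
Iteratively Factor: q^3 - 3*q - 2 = (q + 1)*(q^2 - q - 2) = (q - 2)*(q + 1)*(q + 1)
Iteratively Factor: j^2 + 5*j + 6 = (j + 2)*(j + 3)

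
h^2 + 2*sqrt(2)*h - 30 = (h - 3*sqrt(2))*(h + 5*sqrt(2))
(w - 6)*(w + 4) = w^2 - 2*w - 24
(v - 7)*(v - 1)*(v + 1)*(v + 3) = v^4 - 4*v^3 - 22*v^2 + 4*v + 21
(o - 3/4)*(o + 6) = o^2 + 21*o/4 - 9/2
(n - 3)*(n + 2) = n^2 - n - 6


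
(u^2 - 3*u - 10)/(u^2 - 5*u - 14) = (u - 5)/(u - 7)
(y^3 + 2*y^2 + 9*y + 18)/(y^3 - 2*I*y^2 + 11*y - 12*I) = (y^2 + y*(2 - 3*I) - 6*I)/(y^2 - 5*I*y - 4)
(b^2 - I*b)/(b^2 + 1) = b/(b + I)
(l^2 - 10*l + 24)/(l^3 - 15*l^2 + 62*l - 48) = (l - 4)/(l^2 - 9*l + 8)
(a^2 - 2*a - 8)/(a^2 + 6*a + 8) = (a - 4)/(a + 4)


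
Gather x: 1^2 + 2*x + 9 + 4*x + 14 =6*x + 24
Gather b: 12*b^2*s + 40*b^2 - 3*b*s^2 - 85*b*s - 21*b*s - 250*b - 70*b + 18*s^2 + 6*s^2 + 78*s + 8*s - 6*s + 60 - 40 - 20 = b^2*(12*s + 40) + b*(-3*s^2 - 106*s - 320) + 24*s^2 + 80*s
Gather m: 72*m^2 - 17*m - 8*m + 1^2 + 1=72*m^2 - 25*m + 2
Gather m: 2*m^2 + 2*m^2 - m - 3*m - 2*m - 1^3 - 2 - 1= 4*m^2 - 6*m - 4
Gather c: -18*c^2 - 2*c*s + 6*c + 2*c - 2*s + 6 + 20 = -18*c^2 + c*(8 - 2*s) - 2*s + 26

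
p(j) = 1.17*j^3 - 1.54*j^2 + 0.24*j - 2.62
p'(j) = 3.51*j^2 - 3.08*j + 0.24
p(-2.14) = -21.65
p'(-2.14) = 22.91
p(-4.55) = -145.80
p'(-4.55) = 86.92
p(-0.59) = -3.54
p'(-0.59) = 3.28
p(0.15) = -2.61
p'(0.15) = -0.14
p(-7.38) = -558.54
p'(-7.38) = 214.14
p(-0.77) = -4.25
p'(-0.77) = 4.69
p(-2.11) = -20.97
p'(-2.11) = 22.37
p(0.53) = -2.75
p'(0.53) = -0.41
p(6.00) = 196.10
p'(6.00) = 108.12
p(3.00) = 15.83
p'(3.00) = 22.59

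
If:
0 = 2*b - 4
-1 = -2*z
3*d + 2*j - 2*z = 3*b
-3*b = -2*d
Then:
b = 2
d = 3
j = -1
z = 1/2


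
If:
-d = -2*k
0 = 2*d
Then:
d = 0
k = 0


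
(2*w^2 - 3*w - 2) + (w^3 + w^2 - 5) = w^3 + 3*w^2 - 3*w - 7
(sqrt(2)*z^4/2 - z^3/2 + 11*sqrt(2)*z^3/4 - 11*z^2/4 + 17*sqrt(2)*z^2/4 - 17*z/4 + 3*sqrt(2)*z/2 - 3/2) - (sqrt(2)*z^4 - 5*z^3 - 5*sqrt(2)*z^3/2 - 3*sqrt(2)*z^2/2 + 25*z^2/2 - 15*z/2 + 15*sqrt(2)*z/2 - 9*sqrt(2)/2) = -sqrt(2)*z^4/2 + 9*z^3/2 + 21*sqrt(2)*z^3/4 - 61*z^2/4 + 23*sqrt(2)*z^2/4 - 6*sqrt(2)*z + 13*z/4 - 3/2 + 9*sqrt(2)/2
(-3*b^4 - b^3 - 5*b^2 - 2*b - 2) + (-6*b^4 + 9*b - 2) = -9*b^4 - b^3 - 5*b^2 + 7*b - 4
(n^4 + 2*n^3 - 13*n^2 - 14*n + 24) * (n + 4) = n^5 + 6*n^4 - 5*n^3 - 66*n^2 - 32*n + 96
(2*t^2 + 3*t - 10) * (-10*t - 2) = -20*t^3 - 34*t^2 + 94*t + 20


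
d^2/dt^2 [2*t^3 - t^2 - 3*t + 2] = 12*t - 2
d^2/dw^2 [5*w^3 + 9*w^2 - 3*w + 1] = 30*w + 18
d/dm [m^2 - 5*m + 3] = 2*m - 5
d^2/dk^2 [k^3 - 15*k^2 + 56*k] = 6*k - 30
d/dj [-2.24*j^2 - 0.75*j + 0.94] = -4.48*j - 0.75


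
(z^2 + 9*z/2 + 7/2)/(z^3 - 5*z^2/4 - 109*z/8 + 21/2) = 4*(z + 1)/(4*z^2 - 19*z + 12)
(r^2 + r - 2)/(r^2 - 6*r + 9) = (r^2 + r - 2)/(r^2 - 6*r + 9)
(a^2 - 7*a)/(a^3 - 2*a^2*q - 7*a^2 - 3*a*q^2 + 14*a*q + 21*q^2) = -a/(-a^2 + 2*a*q + 3*q^2)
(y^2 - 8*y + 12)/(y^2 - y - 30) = (y - 2)/(y + 5)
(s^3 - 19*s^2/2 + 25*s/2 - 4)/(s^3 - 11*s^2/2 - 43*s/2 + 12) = (s - 1)/(s + 3)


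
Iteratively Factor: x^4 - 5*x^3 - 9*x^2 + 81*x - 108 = (x - 3)*(x^3 - 2*x^2 - 15*x + 36) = (x - 3)^2*(x^2 + x - 12) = (x - 3)^3*(x + 4)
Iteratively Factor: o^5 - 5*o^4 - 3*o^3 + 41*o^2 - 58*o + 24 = (o - 2)*(o^4 - 3*o^3 - 9*o^2 + 23*o - 12) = (o - 2)*(o - 1)*(o^3 - 2*o^2 - 11*o + 12) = (o - 2)*(o - 1)^2*(o^2 - o - 12) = (o - 2)*(o - 1)^2*(o + 3)*(o - 4)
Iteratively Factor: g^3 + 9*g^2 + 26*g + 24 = (g + 2)*(g^2 + 7*g + 12) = (g + 2)*(g + 4)*(g + 3)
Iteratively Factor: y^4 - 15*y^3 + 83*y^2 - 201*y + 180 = (y - 3)*(y^3 - 12*y^2 + 47*y - 60) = (y - 4)*(y - 3)*(y^2 - 8*y + 15) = (y - 5)*(y - 4)*(y - 3)*(y - 3)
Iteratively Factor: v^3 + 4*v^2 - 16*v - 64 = (v + 4)*(v^2 - 16) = (v + 4)^2*(v - 4)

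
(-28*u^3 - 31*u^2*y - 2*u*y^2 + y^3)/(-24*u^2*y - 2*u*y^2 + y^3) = (-7*u^2 - 6*u*y + y^2)/(y*(-6*u + y))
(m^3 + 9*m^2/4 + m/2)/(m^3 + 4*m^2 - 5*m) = (4*m^2 + 9*m + 2)/(4*(m^2 + 4*m - 5))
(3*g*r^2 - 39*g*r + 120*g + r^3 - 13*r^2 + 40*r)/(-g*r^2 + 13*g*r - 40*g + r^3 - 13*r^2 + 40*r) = (3*g + r)/(-g + r)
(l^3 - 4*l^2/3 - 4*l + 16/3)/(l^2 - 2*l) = l + 2/3 - 8/(3*l)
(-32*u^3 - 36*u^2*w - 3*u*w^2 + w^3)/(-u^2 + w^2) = (32*u^2 + 4*u*w - w^2)/(u - w)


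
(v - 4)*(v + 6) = v^2 + 2*v - 24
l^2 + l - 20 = (l - 4)*(l + 5)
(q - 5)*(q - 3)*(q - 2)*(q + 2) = q^4 - 8*q^3 + 11*q^2 + 32*q - 60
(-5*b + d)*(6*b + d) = -30*b^2 + b*d + d^2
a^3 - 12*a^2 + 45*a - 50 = (a - 5)^2*(a - 2)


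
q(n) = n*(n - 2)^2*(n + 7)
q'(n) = n*(n - 2)^2 + n*(n + 7)*(2*n - 4) + (n - 2)^2*(n + 7) = 4*n^3 + 9*n^2 - 48*n + 28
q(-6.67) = -165.45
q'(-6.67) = -438.40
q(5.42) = 787.36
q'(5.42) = 669.11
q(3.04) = 33.01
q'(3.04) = 77.63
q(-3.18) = -325.95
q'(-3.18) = 143.02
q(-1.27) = -77.81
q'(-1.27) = 95.28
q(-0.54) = -22.51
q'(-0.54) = 55.91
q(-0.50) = -20.31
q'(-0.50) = 53.75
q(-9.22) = 2576.73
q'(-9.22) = -1899.47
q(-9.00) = 2178.00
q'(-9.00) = -1727.00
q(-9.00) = 2178.00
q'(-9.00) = -1727.00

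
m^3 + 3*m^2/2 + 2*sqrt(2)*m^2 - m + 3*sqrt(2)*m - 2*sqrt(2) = (m - 1/2)*(m + 2)*(m + 2*sqrt(2))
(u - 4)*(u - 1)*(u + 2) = u^3 - 3*u^2 - 6*u + 8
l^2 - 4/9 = (l - 2/3)*(l + 2/3)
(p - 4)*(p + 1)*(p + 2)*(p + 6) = p^4 + 5*p^3 - 16*p^2 - 68*p - 48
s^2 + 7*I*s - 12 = (s + 3*I)*(s + 4*I)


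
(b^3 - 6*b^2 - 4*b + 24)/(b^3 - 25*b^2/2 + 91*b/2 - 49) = 2*(b^2 - 4*b - 12)/(2*b^2 - 21*b + 49)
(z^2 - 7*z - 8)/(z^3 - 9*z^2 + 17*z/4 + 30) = 4*(z + 1)/(4*z^2 - 4*z - 15)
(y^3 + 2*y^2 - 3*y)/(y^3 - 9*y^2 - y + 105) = y*(y - 1)/(y^2 - 12*y + 35)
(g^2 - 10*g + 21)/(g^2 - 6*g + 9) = (g - 7)/(g - 3)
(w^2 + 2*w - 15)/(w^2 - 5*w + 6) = (w + 5)/(w - 2)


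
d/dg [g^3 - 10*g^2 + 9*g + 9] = 3*g^2 - 20*g + 9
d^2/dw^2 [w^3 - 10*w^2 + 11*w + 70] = 6*w - 20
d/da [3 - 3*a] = -3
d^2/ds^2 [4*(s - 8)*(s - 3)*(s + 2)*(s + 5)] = 48*s^2 - 96*s - 344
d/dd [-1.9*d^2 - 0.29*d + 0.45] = -3.8*d - 0.29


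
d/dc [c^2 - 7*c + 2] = 2*c - 7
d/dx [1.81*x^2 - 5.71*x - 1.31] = 3.62*x - 5.71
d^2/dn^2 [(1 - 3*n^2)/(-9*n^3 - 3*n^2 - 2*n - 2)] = 2*(243*n^6 - 648*n^4 - 612*n^3 - 135*n^2 + 36*n + 14)/(729*n^9 + 729*n^8 + 729*n^7 + 837*n^6 + 486*n^5 + 306*n^4 + 188*n^3 + 60*n^2 + 24*n + 8)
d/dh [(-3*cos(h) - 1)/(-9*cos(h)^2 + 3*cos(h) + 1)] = 9*(3*cos(h) + 2)*sin(h)*cos(h)/(9*sin(h)^2 + 3*cos(h) - 8)^2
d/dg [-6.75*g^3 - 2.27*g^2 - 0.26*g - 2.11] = -20.25*g^2 - 4.54*g - 0.26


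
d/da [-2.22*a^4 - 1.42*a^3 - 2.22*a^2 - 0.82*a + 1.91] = -8.88*a^3 - 4.26*a^2 - 4.44*a - 0.82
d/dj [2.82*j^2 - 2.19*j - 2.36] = 5.64*j - 2.19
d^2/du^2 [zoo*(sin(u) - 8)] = zoo*sin(u)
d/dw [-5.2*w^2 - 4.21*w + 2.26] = -10.4*w - 4.21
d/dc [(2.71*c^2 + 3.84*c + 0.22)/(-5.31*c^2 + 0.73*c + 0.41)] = (22.3687*c^2 + 4.5586*c + 1.4138)/(28.1961*c^4 - 7.7526*c^3 - 3.8213*c^2 + 0.5986*c + 0.1681)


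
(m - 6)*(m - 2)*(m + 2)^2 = m^4 - 4*m^3 - 16*m^2 + 16*m + 48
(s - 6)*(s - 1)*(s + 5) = s^3 - 2*s^2 - 29*s + 30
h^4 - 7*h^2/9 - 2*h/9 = h*(h - 1)*(h + 1/3)*(h + 2/3)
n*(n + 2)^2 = n^3 + 4*n^2 + 4*n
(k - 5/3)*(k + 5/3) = k^2 - 25/9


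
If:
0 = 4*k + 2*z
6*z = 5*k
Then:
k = 0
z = 0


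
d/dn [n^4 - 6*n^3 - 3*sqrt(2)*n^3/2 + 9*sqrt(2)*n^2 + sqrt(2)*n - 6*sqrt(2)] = 4*n^3 - 18*n^2 - 9*sqrt(2)*n^2/2 + 18*sqrt(2)*n + sqrt(2)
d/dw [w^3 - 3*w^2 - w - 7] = 3*w^2 - 6*w - 1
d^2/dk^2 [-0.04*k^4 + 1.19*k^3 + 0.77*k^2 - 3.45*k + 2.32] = -0.48*k^2 + 7.14*k + 1.54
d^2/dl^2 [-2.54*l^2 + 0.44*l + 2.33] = -5.08000000000000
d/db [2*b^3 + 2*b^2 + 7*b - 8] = 6*b^2 + 4*b + 7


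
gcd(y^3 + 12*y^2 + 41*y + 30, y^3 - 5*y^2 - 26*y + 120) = y + 5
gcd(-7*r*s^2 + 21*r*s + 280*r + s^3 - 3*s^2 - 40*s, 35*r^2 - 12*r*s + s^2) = 7*r - s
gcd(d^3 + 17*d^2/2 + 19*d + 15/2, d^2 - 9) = d + 3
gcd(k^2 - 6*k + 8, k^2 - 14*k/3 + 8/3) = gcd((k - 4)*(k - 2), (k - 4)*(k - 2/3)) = k - 4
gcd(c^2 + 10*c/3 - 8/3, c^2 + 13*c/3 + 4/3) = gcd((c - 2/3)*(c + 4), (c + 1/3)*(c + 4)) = c + 4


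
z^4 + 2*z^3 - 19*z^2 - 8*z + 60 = (z - 3)*(z - 2)*(z + 2)*(z + 5)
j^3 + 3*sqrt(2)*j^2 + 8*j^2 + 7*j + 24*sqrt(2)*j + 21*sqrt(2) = (j + 1)*(j + 7)*(j + 3*sqrt(2))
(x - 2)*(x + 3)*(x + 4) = x^3 + 5*x^2 - 2*x - 24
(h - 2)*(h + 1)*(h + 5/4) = h^3 + h^2/4 - 13*h/4 - 5/2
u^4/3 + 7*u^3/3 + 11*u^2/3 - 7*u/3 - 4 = (u/3 + 1)*(u - 1)*(u + 1)*(u + 4)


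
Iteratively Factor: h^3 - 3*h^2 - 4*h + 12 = (h - 2)*(h^2 - h - 6) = (h - 2)*(h + 2)*(h - 3)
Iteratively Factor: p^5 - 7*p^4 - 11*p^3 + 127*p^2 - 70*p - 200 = (p - 2)*(p^4 - 5*p^3 - 21*p^2 + 85*p + 100) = (p - 5)*(p - 2)*(p^3 - 21*p - 20) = (p - 5)*(p - 2)*(p + 1)*(p^2 - p - 20) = (p - 5)*(p - 2)*(p + 1)*(p + 4)*(p - 5)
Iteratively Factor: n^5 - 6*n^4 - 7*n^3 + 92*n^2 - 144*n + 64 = (n - 4)*(n^4 - 2*n^3 - 15*n^2 + 32*n - 16) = (n - 4)*(n - 1)*(n^3 - n^2 - 16*n + 16) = (n - 4)*(n - 1)*(n + 4)*(n^2 - 5*n + 4) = (n - 4)*(n - 1)^2*(n + 4)*(n - 4)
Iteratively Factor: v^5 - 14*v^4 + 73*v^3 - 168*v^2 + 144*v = (v - 3)*(v^4 - 11*v^3 + 40*v^2 - 48*v) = (v - 4)*(v - 3)*(v^3 - 7*v^2 + 12*v) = (v - 4)*(v - 3)^2*(v^2 - 4*v) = (v - 4)^2*(v - 3)^2*(v)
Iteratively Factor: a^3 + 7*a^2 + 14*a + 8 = (a + 1)*(a^2 + 6*a + 8) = (a + 1)*(a + 2)*(a + 4)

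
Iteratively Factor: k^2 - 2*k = (k)*(k - 2)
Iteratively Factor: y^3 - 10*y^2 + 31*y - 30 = (y - 5)*(y^2 - 5*y + 6) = (y - 5)*(y - 2)*(y - 3)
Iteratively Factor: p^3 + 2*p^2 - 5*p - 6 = (p + 3)*(p^2 - p - 2) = (p + 1)*(p + 3)*(p - 2)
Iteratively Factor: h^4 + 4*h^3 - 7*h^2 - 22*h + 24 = (h + 3)*(h^3 + h^2 - 10*h + 8) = (h - 1)*(h + 3)*(h^2 + 2*h - 8) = (h - 1)*(h + 3)*(h + 4)*(h - 2)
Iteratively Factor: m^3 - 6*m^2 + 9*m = (m - 3)*(m^2 - 3*m) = (m - 3)^2*(m)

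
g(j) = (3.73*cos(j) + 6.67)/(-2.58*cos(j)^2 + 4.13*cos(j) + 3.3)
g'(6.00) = 0.31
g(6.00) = 2.10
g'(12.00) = 0.45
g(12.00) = 1.98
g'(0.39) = -0.39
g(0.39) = 2.06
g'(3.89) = -19.43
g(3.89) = -3.54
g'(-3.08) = -0.21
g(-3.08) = -0.87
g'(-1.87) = -6.79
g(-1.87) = 3.00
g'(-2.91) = -0.91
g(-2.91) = -0.96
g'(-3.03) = -0.40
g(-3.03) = -0.88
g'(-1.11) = 0.08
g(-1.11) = 1.80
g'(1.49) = 0.94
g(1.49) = 1.93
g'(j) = (-5.16*sin(j)*cos(j) + 4.13*sin(j))*(3.73*cos(j) + 6.67)/(-2.58*cos(j)^2 + 4.13*cos(j) + 3.3)^2 - 3.73*sin(j)/(-2.58*cos(j)^2 + 4.13*cos(j) + 3.3) = (-9.6234*cos(j)^2 - 34.4172*cos(j) + 15.2381)*sin(j)/(6.6564*cos(j)^4 - 21.3108*cos(j)^3 + 0.0289000000000001*cos(j)^2 + 27.258*cos(j) + 10.89)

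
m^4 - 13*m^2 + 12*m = m*(m - 3)*(m - 1)*(m + 4)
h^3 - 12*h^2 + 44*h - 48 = (h - 6)*(h - 4)*(h - 2)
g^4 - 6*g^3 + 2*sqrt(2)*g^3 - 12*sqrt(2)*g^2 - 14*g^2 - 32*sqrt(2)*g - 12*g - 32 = (g - 8)*(g + 2)*(g + sqrt(2))^2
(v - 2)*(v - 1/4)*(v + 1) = v^3 - 5*v^2/4 - 7*v/4 + 1/2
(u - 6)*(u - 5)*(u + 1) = u^3 - 10*u^2 + 19*u + 30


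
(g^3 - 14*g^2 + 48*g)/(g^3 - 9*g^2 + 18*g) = (g - 8)/(g - 3)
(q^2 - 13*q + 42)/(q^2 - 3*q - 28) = (q - 6)/(q + 4)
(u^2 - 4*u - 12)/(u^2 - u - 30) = (u + 2)/(u + 5)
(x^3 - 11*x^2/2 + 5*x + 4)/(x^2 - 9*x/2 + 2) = (2*x^2 - 3*x - 2)/(2*x - 1)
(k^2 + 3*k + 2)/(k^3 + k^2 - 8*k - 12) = (k + 1)/(k^2 - k - 6)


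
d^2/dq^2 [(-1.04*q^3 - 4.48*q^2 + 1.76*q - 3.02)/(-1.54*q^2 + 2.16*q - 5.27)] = (-1.4210854715202e-14*q^4 + 14.280096*q^3 - 246.21048*q^2 + 198.731376*q + 187.937112)/(3.652264*q^6 - 15.367968*q^5 + 59.050068*q^4 - 115.258464*q^3 + 202.073934*q^2 - 179.968392*q + 146.363183)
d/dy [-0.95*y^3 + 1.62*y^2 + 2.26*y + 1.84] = -2.85*y^2 + 3.24*y + 2.26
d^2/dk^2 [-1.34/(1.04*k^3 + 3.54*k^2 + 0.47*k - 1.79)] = ((8.3616*k + 9.4872)*(1.04*k^3 + 3.54*k^2 + 0.47*k - 1.79) - 1.34*(3.12*k^2 + 7.08*k + 0.47)*(6.24*k^2 + 14.16*k + 0.94))/(1.04*k^3 + 3.54*k^2 + 0.47*k - 1.79)^3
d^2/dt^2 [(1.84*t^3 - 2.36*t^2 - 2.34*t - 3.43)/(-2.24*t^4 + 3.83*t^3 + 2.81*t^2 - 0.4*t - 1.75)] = (-18.464768*t^9 + 71.0492160000001*t^8 - 50.0774399999999*t^7 + 184.635112*t^6 - 634.4025*t^5 + 5.35163999999986*t^4 + 671.666332*t^3 + 219.735978*t^2 + 150.03723*t + 46.01065)/(11.239424*t^12 - 57.652224*t^11 + 56.27664*t^10 + 94.484545*t^9 - 64.844715*t^8 - 178.311669*t^7 + 15.637204*t^6 + 130.04907*t^5 + 44.599725*t^4 - 46.926125*t^3 - 24.976875*t^2 + 3.675*t + 5.359375)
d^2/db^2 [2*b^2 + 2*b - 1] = 4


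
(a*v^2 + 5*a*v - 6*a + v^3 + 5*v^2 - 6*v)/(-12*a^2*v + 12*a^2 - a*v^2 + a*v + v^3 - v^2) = (a*v + 6*a + v^2 + 6*v)/(-12*a^2 - a*v + v^2)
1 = 1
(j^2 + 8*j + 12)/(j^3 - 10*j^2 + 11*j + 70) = (j + 6)/(j^2 - 12*j + 35)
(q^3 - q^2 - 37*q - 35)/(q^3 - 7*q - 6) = (q^2 - 2*q - 35)/(q^2 - q - 6)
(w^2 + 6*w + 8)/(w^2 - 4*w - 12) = (w + 4)/(w - 6)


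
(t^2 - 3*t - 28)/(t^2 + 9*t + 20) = (t - 7)/(t + 5)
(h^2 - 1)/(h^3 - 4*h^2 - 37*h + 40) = (h + 1)/(h^2 - 3*h - 40)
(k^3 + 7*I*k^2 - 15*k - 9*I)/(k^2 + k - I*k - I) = (k^3 + 7*I*k^2 - 15*k - 9*I)/(k^2 + k - I*k - I)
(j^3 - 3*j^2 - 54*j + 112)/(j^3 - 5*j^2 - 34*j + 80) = (j + 7)/(j + 5)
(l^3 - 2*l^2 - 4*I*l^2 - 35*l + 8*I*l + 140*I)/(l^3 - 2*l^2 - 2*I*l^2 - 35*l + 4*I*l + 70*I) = (l - 4*I)/(l - 2*I)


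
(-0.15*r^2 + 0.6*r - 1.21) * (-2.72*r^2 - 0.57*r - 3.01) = 0.408*r^4 - 1.5465*r^3 + 3.4007*r^2 - 1.1163*r + 3.6421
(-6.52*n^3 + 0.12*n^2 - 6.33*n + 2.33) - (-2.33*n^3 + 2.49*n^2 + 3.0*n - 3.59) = -4.19*n^3 - 2.37*n^2 - 9.33*n + 5.92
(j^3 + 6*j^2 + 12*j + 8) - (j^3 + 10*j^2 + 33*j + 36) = -4*j^2 - 21*j - 28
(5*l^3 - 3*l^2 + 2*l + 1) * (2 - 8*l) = -40*l^4 + 34*l^3 - 22*l^2 - 4*l + 2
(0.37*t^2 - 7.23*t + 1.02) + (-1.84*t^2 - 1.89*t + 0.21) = -1.47*t^2 - 9.12*t + 1.23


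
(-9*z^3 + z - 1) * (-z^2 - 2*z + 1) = 9*z^5 + 18*z^4 - 10*z^3 - z^2 + 3*z - 1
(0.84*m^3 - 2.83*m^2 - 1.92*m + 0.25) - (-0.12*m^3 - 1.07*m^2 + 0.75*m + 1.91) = 0.96*m^3 - 1.76*m^2 - 2.67*m - 1.66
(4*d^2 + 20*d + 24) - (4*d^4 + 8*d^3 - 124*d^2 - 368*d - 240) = -4*d^4 - 8*d^3 + 128*d^2 + 388*d + 264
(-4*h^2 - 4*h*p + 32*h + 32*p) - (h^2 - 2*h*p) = -5*h^2 - 2*h*p + 32*h + 32*p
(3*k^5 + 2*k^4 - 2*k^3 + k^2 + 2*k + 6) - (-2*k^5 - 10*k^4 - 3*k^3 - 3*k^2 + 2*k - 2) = 5*k^5 + 12*k^4 + k^3 + 4*k^2 + 8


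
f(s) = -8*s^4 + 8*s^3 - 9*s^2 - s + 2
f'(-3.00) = 1133.00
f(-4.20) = -3234.62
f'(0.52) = -8.37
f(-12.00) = -180994.00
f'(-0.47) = 16.08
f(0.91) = -5.82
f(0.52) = -0.41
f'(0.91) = -21.62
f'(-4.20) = 2868.78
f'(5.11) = -3736.14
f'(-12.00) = 58967.00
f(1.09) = -10.72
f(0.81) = -3.91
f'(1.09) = -33.55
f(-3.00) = -940.00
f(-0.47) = -0.74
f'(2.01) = -200.08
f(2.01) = -101.99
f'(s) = -32*s^3 + 24*s^2 - 18*s - 1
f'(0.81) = -16.84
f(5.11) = -4625.39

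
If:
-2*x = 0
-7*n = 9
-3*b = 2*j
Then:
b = -2*j/3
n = -9/7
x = 0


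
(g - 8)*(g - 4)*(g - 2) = g^3 - 14*g^2 + 56*g - 64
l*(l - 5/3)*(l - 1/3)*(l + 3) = l^4 + l^3 - 49*l^2/9 + 5*l/3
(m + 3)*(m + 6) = m^2 + 9*m + 18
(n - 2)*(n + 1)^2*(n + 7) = n^4 + 7*n^3 - 3*n^2 - 23*n - 14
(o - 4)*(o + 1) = o^2 - 3*o - 4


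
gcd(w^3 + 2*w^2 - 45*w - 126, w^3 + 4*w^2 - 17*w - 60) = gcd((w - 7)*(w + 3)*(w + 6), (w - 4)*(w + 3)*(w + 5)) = w + 3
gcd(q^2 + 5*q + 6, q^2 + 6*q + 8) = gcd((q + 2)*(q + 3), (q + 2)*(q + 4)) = q + 2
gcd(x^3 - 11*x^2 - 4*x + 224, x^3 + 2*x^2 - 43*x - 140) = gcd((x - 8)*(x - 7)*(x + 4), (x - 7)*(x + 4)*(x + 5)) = x^2 - 3*x - 28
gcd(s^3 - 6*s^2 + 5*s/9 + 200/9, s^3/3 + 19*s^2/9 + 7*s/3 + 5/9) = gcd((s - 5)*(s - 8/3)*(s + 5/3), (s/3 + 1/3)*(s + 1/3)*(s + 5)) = 1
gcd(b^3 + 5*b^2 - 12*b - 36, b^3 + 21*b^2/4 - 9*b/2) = b + 6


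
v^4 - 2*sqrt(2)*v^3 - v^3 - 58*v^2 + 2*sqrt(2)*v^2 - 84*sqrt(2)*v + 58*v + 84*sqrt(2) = (v - 1)*(v - 7*sqrt(2))*(v + 2*sqrt(2))*(v + 3*sqrt(2))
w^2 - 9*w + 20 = (w - 5)*(w - 4)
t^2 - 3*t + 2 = (t - 2)*(t - 1)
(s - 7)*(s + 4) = s^2 - 3*s - 28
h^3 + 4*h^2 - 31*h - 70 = (h - 5)*(h + 2)*(h + 7)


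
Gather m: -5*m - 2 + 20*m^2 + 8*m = 20*m^2 + 3*m - 2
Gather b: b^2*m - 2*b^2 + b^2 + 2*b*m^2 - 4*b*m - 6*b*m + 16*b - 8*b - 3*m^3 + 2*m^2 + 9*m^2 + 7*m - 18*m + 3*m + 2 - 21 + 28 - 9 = b^2*(m - 1) + b*(2*m^2 - 10*m + 8) - 3*m^3 + 11*m^2 - 8*m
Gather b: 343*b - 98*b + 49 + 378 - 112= 245*b + 315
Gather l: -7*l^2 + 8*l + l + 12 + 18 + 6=-7*l^2 + 9*l + 36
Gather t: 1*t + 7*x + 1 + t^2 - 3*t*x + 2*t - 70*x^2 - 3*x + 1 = t^2 + t*(3 - 3*x) - 70*x^2 + 4*x + 2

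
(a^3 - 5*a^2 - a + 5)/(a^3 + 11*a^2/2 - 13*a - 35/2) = 2*(a^2 - 6*a + 5)/(2*a^2 + 9*a - 35)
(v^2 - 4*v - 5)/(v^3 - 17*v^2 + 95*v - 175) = (v + 1)/(v^2 - 12*v + 35)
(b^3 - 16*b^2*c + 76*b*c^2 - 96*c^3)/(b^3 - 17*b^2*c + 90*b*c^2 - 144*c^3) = (b - 2*c)/(b - 3*c)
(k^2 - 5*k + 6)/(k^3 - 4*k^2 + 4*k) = (k - 3)/(k*(k - 2))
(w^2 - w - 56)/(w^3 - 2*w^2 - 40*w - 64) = (w + 7)/(w^2 + 6*w + 8)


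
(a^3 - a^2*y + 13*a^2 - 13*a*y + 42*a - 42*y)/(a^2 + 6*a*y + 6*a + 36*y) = (a^2 - a*y + 7*a - 7*y)/(a + 6*y)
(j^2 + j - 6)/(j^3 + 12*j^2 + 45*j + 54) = (j - 2)/(j^2 + 9*j + 18)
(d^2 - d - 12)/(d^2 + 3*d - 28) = (d + 3)/(d + 7)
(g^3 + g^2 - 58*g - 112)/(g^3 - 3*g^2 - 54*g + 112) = (g + 2)/(g - 2)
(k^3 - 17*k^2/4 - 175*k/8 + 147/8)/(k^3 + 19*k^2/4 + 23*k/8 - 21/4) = (k - 7)/(k + 2)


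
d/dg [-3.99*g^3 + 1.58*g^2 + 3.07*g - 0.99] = -11.97*g^2 + 3.16*g + 3.07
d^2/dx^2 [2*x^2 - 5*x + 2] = 4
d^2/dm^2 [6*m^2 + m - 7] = 12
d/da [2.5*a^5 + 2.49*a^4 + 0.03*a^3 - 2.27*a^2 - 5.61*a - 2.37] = 12.5*a^4 + 9.96*a^3 + 0.09*a^2 - 4.54*a - 5.61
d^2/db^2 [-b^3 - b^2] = -6*b - 2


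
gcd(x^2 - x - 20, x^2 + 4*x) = x + 4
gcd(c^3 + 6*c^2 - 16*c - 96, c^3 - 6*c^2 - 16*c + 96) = c^2 - 16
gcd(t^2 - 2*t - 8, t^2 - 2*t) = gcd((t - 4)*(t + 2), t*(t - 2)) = 1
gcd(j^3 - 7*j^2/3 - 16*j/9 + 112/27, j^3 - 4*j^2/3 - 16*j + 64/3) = j - 4/3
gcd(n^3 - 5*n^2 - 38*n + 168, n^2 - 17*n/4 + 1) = n - 4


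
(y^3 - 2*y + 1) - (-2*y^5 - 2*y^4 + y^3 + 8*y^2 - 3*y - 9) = 2*y^5 + 2*y^4 - 8*y^2 + y + 10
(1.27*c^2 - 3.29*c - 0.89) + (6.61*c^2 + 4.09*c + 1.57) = 7.88*c^2 + 0.8*c + 0.68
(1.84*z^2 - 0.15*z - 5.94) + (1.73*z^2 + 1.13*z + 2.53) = 3.57*z^2 + 0.98*z - 3.41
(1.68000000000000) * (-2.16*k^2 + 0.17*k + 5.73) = -3.6288*k^2 + 0.2856*k + 9.6264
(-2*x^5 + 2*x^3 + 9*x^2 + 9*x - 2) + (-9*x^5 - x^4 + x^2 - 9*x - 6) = -11*x^5 - x^4 + 2*x^3 + 10*x^2 - 8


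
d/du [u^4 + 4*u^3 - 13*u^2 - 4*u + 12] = 4*u^3 + 12*u^2 - 26*u - 4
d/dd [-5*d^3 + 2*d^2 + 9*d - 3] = -15*d^2 + 4*d + 9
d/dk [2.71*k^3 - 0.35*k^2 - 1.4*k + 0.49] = 8.13*k^2 - 0.7*k - 1.4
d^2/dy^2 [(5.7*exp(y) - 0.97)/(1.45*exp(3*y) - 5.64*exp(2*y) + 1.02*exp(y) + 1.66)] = (47.937*exp(6*y) - 158.198625*exp(5*y) + 234.85278*exp(4*y) - 271.858248*exp(3*y) + 357.947838*exp(2*y) - 46.98654*exp(y) + 17.349324)*exp(y)/(3.048625*exp(9*y) - 35.5743*exp(8*y) + 144.80541*exp(7*y) - 218.985054*exp(6*y) + 20.410236*exp(5*y) + 155.53908*exp(4*y) - 44.24982*exp(3*y) - 41.44356*exp(2*y) + 8.432136*exp(y) + 4.574296)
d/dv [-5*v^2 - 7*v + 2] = -10*v - 7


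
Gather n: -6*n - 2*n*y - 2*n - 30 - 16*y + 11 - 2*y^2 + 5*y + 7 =n*(-2*y - 8) - 2*y^2 - 11*y - 12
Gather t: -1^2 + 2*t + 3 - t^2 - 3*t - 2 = -t^2 - t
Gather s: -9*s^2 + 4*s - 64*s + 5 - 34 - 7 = -9*s^2 - 60*s - 36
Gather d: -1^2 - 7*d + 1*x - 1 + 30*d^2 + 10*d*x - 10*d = 30*d^2 + d*(10*x - 17) + x - 2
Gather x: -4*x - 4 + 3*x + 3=-x - 1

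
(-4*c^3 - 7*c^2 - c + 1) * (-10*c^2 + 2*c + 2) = 40*c^5 + 62*c^4 - 12*c^3 - 26*c^2 + 2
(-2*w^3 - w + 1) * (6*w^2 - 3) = -12*w^5 + 6*w^2 + 3*w - 3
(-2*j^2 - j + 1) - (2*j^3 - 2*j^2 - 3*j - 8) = -2*j^3 + 2*j + 9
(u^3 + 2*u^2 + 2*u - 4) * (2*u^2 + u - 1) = 2*u^5 + 5*u^4 + 5*u^3 - 8*u^2 - 6*u + 4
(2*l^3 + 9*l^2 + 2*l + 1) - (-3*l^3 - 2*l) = 5*l^3 + 9*l^2 + 4*l + 1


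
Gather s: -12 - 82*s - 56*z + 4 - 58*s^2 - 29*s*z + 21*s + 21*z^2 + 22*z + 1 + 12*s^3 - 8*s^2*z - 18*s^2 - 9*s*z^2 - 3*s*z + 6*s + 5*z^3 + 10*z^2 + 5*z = 12*s^3 + s^2*(-8*z - 76) + s*(-9*z^2 - 32*z - 55) + 5*z^3 + 31*z^2 - 29*z - 7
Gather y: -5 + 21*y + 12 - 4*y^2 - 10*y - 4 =-4*y^2 + 11*y + 3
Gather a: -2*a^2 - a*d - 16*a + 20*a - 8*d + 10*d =-2*a^2 + a*(4 - d) + 2*d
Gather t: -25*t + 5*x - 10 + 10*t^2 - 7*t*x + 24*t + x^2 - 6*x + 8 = 10*t^2 + t*(-7*x - 1) + x^2 - x - 2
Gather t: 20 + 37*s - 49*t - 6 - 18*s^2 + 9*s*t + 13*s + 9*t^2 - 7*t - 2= -18*s^2 + 50*s + 9*t^2 + t*(9*s - 56) + 12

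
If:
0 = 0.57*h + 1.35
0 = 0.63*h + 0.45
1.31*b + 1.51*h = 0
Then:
No Solution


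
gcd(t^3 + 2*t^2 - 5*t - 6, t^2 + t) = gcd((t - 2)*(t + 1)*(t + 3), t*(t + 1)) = t + 1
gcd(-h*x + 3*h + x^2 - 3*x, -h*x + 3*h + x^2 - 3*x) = -h*x + 3*h + x^2 - 3*x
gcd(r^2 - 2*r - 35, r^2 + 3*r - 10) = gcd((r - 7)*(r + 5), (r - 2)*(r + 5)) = r + 5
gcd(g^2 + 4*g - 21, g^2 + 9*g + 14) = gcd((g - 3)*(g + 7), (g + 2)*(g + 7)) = g + 7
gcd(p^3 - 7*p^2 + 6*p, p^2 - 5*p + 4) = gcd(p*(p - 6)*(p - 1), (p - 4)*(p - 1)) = p - 1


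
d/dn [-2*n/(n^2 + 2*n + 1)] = 2*(n - 1)/(n^3 + 3*n^2 + 3*n + 1)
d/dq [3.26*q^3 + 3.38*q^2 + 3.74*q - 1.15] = 9.78*q^2 + 6.76*q + 3.74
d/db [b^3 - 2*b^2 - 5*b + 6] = 3*b^2 - 4*b - 5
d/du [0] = 0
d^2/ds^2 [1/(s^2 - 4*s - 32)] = 2*(s^2 - 4*s - 4*(s - 2)^2 - 32)/(-s^2 + 4*s + 32)^3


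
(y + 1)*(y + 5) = y^2 + 6*y + 5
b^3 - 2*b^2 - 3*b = b*(b - 3)*(b + 1)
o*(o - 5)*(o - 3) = o^3 - 8*o^2 + 15*o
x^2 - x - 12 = (x - 4)*(x + 3)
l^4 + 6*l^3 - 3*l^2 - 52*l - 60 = (l - 3)*(l + 2)^2*(l + 5)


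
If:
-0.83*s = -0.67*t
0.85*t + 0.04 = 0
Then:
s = -0.04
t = -0.05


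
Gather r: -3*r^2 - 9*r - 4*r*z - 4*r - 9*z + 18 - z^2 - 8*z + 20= -3*r^2 + r*(-4*z - 13) - z^2 - 17*z + 38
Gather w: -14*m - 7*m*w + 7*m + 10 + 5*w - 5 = -7*m + w*(5 - 7*m) + 5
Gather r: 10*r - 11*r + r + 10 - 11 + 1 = 0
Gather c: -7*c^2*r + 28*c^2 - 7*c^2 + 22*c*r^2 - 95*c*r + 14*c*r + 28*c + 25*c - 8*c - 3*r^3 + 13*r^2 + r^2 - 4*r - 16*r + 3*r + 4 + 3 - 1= c^2*(21 - 7*r) + c*(22*r^2 - 81*r + 45) - 3*r^3 + 14*r^2 - 17*r + 6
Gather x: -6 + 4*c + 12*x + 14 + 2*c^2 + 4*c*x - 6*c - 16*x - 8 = 2*c^2 - 2*c + x*(4*c - 4)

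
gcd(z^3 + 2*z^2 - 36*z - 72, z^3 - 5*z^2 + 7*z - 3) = 1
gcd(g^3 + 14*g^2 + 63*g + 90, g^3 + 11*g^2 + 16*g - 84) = g + 6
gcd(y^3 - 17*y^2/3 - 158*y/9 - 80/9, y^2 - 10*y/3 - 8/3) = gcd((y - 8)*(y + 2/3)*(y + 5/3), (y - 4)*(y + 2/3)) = y + 2/3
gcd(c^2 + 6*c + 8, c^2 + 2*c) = c + 2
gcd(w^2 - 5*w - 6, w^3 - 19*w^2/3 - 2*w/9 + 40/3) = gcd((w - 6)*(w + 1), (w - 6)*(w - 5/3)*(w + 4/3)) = w - 6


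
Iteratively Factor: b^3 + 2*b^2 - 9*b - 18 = (b + 3)*(b^2 - b - 6) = (b - 3)*(b + 3)*(b + 2)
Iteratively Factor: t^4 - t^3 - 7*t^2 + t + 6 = (t + 2)*(t^3 - 3*t^2 - t + 3) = (t - 3)*(t + 2)*(t^2 - 1) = (t - 3)*(t + 1)*(t + 2)*(t - 1)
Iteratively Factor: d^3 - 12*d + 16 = (d - 2)*(d^2 + 2*d - 8) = (d - 2)^2*(d + 4)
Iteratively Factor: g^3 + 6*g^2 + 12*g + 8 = (g + 2)*(g^2 + 4*g + 4) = (g + 2)^2*(g + 2)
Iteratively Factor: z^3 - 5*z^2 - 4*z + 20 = (z + 2)*(z^2 - 7*z + 10) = (z - 2)*(z + 2)*(z - 5)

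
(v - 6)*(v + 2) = v^2 - 4*v - 12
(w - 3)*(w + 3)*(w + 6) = w^3 + 6*w^2 - 9*w - 54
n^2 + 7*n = n*(n + 7)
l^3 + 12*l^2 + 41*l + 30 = (l + 1)*(l + 5)*(l + 6)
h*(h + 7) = h^2 + 7*h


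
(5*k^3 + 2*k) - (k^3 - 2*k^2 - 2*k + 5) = 4*k^3 + 2*k^2 + 4*k - 5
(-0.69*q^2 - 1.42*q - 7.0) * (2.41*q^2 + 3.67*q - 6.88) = -1.6629*q^4 - 5.9545*q^3 - 17.3342*q^2 - 15.9204*q + 48.16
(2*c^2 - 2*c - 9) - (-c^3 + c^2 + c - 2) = c^3 + c^2 - 3*c - 7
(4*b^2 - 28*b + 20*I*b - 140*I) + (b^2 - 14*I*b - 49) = 5*b^2 - 28*b + 6*I*b - 49 - 140*I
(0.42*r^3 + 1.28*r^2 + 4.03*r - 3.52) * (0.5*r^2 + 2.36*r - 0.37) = 0.21*r^5 + 1.6312*r^4 + 4.8804*r^3 + 7.2772*r^2 - 9.7983*r + 1.3024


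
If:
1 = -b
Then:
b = -1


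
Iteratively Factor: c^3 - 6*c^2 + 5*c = (c - 5)*(c^2 - c) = (c - 5)*(c - 1)*(c)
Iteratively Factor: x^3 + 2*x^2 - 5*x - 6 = (x + 1)*(x^2 + x - 6) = (x - 2)*(x + 1)*(x + 3)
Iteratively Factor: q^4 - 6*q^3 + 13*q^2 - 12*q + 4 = (q - 2)*(q^3 - 4*q^2 + 5*q - 2) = (q - 2)^2*(q^2 - 2*q + 1) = (q - 2)^2*(q - 1)*(q - 1)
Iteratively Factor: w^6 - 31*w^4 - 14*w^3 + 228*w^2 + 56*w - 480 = (w + 2)*(w^5 - 2*w^4 - 27*w^3 + 40*w^2 + 148*w - 240) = (w - 2)*(w + 2)*(w^4 - 27*w^2 - 14*w + 120) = (w - 2)*(w + 2)*(w + 3)*(w^3 - 3*w^2 - 18*w + 40) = (w - 5)*(w - 2)*(w + 2)*(w + 3)*(w^2 + 2*w - 8) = (w - 5)*(w - 2)*(w + 2)*(w + 3)*(w + 4)*(w - 2)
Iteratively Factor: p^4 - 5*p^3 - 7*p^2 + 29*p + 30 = (p - 3)*(p^3 - 2*p^2 - 13*p - 10) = (p - 5)*(p - 3)*(p^2 + 3*p + 2) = (p - 5)*(p - 3)*(p + 1)*(p + 2)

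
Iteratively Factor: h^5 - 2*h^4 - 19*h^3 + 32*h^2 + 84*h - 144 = (h - 2)*(h^4 - 19*h^2 - 6*h + 72) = (h - 4)*(h - 2)*(h^3 + 4*h^2 - 3*h - 18) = (h - 4)*(h - 2)^2*(h^2 + 6*h + 9) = (h - 4)*(h - 2)^2*(h + 3)*(h + 3)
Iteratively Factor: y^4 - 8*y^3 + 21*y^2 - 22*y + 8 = (y - 4)*(y^3 - 4*y^2 + 5*y - 2) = (y - 4)*(y - 1)*(y^2 - 3*y + 2) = (y - 4)*(y - 2)*(y - 1)*(y - 1)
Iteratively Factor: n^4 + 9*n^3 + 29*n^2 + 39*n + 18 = (n + 1)*(n^3 + 8*n^2 + 21*n + 18) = (n + 1)*(n + 2)*(n^2 + 6*n + 9) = (n + 1)*(n + 2)*(n + 3)*(n + 3)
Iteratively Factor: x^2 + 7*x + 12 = (x + 3)*(x + 4)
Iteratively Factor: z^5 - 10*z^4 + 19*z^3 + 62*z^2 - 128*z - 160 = (z - 4)*(z^4 - 6*z^3 - 5*z^2 + 42*z + 40) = (z - 5)*(z - 4)*(z^3 - z^2 - 10*z - 8) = (z - 5)*(z - 4)*(z + 2)*(z^2 - 3*z - 4) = (z - 5)*(z - 4)*(z + 1)*(z + 2)*(z - 4)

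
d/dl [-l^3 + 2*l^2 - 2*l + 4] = -3*l^2 + 4*l - 2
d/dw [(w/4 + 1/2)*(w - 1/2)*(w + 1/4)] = 3*w^2/4 + 7*w/8 - 5/32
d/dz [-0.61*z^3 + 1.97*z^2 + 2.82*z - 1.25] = -1.83*z^2 + 3.94*z + 2.82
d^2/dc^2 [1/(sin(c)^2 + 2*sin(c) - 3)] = (6*sin(c) - 4*cos(c)^2 + 18)*cos(c)^2/(sin(c)^2 + 2*sin(c) - 3)^3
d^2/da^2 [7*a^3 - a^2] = 42*a - 2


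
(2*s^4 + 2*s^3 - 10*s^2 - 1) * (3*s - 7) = 6*s^5 - 8*s^4 - 44*s^3 + 70*s^2 - 3*s + 7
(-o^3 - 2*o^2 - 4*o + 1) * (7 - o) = o^4 - 5*o^3 - 10*o^2 - 29*o + 7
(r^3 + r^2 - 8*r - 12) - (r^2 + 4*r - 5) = r^3 - 12*r - 7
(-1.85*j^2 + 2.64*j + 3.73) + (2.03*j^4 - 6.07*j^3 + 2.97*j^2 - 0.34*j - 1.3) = 2.03*j^4 - 6.07*j^3 + 1.12*j^2 + 2.3*j + 2.43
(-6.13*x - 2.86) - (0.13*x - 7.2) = 4.34 - 6.26*x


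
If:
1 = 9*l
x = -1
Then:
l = 1/9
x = -1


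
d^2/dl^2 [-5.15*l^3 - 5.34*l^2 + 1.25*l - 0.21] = -30.9*l - 10.68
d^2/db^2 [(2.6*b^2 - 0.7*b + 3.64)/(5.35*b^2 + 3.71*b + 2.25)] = (-143.2837*b^3 + 437.3304*b^2 + 484.04874*b + 50.581148)/(153.130375*b^6 + 318.568425*b^5 + 414.11568*b^4 + 319.019561*b^3 + 174.1608*b^2 + 56.345625*b + 11.390625)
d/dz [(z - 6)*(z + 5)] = 2*z - 1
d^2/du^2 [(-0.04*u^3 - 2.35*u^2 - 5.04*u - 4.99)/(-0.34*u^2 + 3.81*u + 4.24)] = (-6.93889390390723e-18*u^5 - 2.22044604925031e-16*u^4 + 8.530244*u^3 + 27.66468*u^2 + 9.12433200000005*u + 80.916214)/(0.039304*u^6 - 1.321308*u^5 + 13.33599*u^4 - 22.351365*u^3 - 166.30764*u^2 - 205.483968*u - 76.225024)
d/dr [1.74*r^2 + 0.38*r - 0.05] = 3.48*r + 0.38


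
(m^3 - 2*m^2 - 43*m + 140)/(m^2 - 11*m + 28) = (m^2 + 2*m - 35)/(m - 7)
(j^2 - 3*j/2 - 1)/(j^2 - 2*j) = (j + 1/2)/j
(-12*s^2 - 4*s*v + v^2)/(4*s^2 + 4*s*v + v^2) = (-6*s + v)/(2*s + v)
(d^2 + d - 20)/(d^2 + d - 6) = (d^2 + d - 20)/(d^2 + d - 6)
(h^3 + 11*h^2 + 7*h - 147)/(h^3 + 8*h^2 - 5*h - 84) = (h + 7)/(h + 4)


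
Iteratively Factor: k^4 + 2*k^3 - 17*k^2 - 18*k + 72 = (k + 4)*(k^3 - 2*k^2 - 9*k + 18) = (k + 3)*(k + 4)*(k^2 - 5*k + 6) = (k - 2)*(k + 3)*(k + 4)*(k - 3)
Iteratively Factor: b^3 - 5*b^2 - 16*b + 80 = (b - 5)*(b^2 - 16) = (b - 5)*(b - 4)*(b + 4)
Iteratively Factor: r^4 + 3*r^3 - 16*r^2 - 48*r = (r)*(r^3 + 3*r^2 - 16*r - 48) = r*(r - 4)*(r^2 + 7*r + 12) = r*(r - 4)*(r + 4)*(r + 3)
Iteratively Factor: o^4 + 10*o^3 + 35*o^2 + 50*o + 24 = (o + 4)*(o^3 + 6*o^2 + 11*o + 6) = (o + 2)*(o + 4)*(o^2 + 4*o + 3) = (o + 1)*(o + 2)*(o + 4)*(o + 3)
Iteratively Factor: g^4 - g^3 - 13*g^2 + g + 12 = (g + 3)*(g^3 - 4*g^2 - g + 4) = (g - 4)*(g + 3)*(g^2 - 1) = (g - 4)*(g + 1)*(g + 3)*(g - 1)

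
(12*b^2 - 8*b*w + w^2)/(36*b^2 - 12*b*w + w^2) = (-2*b + w)/(-6*b + w)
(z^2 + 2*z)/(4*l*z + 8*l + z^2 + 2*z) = z/(4*l + z)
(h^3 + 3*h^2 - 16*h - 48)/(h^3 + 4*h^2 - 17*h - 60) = (h + 4)/(h + 5)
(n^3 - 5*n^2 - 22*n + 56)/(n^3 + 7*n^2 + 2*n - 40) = (n - 7)/(n + 5)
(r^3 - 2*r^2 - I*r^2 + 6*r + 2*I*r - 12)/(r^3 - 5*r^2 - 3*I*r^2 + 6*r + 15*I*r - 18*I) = (r + 2*I)/(r - 3)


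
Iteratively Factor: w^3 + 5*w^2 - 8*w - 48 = (w + 4)*(w^2 + w - 12) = (w + 4)^2*(w - 3)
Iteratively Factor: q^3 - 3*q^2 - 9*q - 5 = (q + 1)*(q^2 - 4*q - 5) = (q + 1)^2*(q - 5)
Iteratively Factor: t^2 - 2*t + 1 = (t - 1)*(t - 1)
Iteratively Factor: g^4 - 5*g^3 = (g - 5)*(g^3) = g*(g - 5)*(g^2) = g^2*(g - 5)*(g)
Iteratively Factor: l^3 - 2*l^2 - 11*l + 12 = (l + 3)*(l^2 - 5*l + 4) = (l - 1)*(l + 3)*(l - 4)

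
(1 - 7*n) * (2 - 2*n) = 14*n^2 - 16*n + 2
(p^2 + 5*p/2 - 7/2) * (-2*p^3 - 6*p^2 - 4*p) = -2*p^5 - 11*p^4 - 12*p^3 + 11*p^2 + 14*p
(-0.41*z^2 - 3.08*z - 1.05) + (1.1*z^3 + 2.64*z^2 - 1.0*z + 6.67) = 1.1*z^3 + 2.23*z^2 - 4.08*z + 5.62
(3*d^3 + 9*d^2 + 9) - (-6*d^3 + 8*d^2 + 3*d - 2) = 9*d^3 + d^2 - 3*d + 11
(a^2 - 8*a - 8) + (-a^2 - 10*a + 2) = -18*a - 6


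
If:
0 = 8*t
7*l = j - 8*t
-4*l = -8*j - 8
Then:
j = -14/13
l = -2/13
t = 0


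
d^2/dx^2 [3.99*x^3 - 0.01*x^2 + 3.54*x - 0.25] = 23.94*x - 0.02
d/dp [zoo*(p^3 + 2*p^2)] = zoo*p*(p + 1)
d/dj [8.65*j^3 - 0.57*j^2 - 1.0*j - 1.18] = 25.95*j^2 - 1.14*j - 1.0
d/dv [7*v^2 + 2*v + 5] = 14*v + 2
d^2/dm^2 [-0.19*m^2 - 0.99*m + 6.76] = -0.380000000000000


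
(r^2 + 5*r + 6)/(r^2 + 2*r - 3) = (r + 2)/(r - 1)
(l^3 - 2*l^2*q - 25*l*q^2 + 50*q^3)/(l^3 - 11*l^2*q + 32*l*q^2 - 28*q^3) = (l^2 - 25*q^2)/(l^2 - 9*l*q + 14*q^2)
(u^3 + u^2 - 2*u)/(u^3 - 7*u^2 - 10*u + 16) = u/(u - 8)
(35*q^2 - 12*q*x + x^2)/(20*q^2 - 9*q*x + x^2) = (-7*q + x)/(-4*q + x)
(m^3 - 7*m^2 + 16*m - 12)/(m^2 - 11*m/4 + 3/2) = 4*(m^2 - 5*m + 6)/(4*m - 3)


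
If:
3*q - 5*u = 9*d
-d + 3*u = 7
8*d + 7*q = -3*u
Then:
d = -308/305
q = 91/305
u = 609/305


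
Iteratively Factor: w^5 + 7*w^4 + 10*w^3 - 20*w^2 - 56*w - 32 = (w - 2)*(w^4 + 9*w^3 + 28*w^2 + 36*w + 16) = (w - 2)*(w + 2)*(w^3 + 7*w^2 + 14*w + 8) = (w - 2)*(w + 1)*(w + 2)*(w^2 + 6*w + 8) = (w - 2)*(w + 1)*(w + 2)*(w + 4)*(w + 2)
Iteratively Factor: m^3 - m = (m)*(m^2 - 1) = m*(m + 1)*(m - 1)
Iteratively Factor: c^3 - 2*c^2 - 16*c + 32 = (c + 4)*(c^2 - 6*c + 8) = (c - 2)*(c + 4)*(c - 4)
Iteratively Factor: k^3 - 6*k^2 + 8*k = (k - 4)*(k^2 - 2*k) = (k - 4)*(k - 2)*(k)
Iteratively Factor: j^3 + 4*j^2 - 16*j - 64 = (j + 4)*(j^2 - 16) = (j - 4)*(j + 4)*(j + 4)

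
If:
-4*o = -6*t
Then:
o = 3*t/2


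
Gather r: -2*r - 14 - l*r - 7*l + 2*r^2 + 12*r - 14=-7*l + 2*r^2 + r*(10 - l) - 28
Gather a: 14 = 14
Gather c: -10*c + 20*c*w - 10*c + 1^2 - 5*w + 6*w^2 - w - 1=c*(20*w - 20) + 6*w^2 - 6*w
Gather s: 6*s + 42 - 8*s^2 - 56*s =-8*s^2 - 50*s + 42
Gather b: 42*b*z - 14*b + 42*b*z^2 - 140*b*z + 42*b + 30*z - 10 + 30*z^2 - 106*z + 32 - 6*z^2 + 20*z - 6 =b*(42*z^2 - 98*z + 28) + 24*z^2 - 56*z + 16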